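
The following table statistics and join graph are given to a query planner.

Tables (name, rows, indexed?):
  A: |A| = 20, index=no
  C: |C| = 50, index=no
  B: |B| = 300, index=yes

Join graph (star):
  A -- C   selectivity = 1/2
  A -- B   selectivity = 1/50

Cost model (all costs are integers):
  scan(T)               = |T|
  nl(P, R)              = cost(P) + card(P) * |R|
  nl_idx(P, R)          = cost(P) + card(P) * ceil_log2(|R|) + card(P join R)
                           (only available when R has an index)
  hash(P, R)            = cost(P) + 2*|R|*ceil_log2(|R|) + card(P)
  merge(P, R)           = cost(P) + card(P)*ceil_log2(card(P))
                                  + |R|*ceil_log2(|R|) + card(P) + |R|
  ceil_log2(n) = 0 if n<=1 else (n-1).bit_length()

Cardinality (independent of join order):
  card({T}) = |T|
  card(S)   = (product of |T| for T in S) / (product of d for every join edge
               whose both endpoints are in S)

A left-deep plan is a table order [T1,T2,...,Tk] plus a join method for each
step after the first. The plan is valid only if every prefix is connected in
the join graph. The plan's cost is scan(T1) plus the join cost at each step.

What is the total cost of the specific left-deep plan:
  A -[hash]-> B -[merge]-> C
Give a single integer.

6750

step 1: scan A: cost=20, card=20
step 2: join B via hash
    card(P join B) = 20*300/(50) = 120
    cost = 20 + 2*300*9 + 20 = 5440
step 3: join C via merge
    card(P join C) = 120*50/(2) = 3000
    cost = 5440 + 120*7 + 50*6 + 120 + 50 = 6750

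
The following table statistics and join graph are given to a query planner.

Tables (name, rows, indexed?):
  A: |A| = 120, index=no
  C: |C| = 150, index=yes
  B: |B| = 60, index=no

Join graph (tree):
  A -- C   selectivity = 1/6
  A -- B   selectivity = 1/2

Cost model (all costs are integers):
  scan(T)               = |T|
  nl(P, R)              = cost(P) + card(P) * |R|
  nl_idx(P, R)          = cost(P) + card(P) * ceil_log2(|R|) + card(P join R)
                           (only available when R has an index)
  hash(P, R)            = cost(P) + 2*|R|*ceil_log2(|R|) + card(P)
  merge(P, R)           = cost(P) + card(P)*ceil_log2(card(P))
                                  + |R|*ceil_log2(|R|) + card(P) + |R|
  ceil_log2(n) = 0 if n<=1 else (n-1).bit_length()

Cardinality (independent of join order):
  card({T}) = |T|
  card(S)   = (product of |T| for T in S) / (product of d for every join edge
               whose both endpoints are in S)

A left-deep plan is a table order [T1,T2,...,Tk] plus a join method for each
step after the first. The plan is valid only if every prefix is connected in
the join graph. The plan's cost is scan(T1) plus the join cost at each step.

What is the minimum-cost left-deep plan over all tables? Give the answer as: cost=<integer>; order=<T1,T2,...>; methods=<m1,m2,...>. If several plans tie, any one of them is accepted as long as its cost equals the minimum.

cost=5700; order=C,A,B; methods=hash,hash

Selinger DP (subsets sized 1..n):
  {A}: scan cost=120, card=120
  {C}: scan cost=150, card=150
  {B}: scan cost=60, card=60
  {AC}: card=3000; try (A,hash)→1980, (C,merge)→2430, (A,merge)→2460, (C,hash)→2640, (C,nl_idx)→4080, (C,nl)→18120 …(+1); best=1980 via (A,hash)
  {AB}: card=3600; try (B,hash)→960, (A,merge)→1440, (B,merge)→1500, (A,hash)→1800, (A,nl)→7260, (B,nl)→7320; best=960 via (B,hash)
  {ABC}: card=90000; try (B,hash)→5700, (C,hash)→6960, (B,merge)→41400, (C,merge)→49110, (C,nl_idx)→119760, (B,nl)→181980 …(+1); best=5700 via (B,hash)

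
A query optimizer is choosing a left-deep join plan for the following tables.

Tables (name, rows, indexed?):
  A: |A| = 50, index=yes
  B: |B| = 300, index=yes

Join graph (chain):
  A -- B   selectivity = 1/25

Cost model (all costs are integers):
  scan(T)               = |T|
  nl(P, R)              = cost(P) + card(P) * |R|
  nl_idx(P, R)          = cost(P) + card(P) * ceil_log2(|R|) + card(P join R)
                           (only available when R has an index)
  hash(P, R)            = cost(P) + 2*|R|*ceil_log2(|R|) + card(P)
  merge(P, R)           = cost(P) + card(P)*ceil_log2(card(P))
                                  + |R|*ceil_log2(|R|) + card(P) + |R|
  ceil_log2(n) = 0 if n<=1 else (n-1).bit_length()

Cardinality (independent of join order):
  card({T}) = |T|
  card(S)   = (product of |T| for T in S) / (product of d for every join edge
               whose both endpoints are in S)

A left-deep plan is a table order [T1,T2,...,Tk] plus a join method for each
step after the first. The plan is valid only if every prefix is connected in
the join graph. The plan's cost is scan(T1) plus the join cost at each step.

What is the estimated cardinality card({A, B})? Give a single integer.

Tables in S: A(50), B(300)
Edges inside S: A-B(d=25)
numerator = 50 * 300 = 15000
denominator = 25 = 25
card(S) = 15000 / 25 = 600

600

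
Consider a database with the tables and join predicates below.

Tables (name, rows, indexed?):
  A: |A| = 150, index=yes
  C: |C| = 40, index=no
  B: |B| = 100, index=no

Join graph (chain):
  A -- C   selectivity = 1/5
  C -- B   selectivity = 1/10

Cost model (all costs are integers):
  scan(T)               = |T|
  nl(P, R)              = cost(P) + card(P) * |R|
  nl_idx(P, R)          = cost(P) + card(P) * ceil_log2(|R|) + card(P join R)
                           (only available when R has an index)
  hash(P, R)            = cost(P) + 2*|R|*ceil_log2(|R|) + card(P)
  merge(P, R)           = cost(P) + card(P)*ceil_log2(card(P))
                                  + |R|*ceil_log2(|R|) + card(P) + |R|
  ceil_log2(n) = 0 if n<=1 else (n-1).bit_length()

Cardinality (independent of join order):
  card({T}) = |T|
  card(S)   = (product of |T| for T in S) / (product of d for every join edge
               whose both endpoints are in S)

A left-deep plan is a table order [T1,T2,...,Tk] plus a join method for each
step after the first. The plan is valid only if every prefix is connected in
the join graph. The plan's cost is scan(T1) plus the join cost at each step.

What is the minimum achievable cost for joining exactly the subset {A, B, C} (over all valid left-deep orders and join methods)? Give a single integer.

3380

Selinger DP over subsets of {A,B,C}:
  {A}: scan cost=150, card=150
  {C}: scan cost=40, card=40
  {B}: scan cost=100, card=100
  {AC}: card=1200; try (C,hash)→780, (A,nl_idx)→1560, (A,merge)→1670, (C,merge)→1780, (A,hash)→2480, (A,nl)→6040 …(+1); best=780 via (C,hash)
  {BC}: card=400; try (C,hash)→680, (B,merge)→1120, (C,merge)→1180, (B,hash)→1480, (B,nl)→4040, (C,nl)→4100; best=680 via (C,hash)
  {ABC}: card=12000; try (B,hash)→3380, (A,hash)→3480, (A,merge)→6030, (A,nl_idx)→15880, (B,merge)→15980, (A,nl)→60680 …(+1); best=3380 via (B,hash)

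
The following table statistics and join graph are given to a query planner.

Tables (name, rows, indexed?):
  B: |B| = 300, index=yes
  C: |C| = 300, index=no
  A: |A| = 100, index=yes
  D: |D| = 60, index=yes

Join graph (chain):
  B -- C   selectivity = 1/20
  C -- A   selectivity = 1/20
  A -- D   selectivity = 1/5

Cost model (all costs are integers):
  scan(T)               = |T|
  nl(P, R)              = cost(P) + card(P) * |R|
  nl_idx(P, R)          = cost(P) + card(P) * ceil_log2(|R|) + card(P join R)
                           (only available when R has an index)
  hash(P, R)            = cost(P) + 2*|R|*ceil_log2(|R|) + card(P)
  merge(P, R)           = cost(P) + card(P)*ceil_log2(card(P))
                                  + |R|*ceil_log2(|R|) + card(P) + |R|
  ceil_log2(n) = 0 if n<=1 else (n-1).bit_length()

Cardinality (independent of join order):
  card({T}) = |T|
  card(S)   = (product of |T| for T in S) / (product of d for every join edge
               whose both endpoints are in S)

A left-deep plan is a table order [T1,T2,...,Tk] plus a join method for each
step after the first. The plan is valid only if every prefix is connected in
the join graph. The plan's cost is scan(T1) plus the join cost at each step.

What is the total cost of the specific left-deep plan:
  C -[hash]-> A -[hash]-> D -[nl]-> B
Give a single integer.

5404220

step 1: scan C: cost=300, card=300
step 2: join A via hash
    card(P join A) = 300*100/(20) = 1500
    cost = 300 + 2*100*7 + 300 = 2000
step 3: join D via hash
    card(P join D) = 1500*60/(5) = 18000
    cost = 2000 + 2*60*6 + 1500 = 4220
step 4: join B via nl
    card(P join B) = 18000*300/(20) = 270000
    cost = 4220 + 18000*300 = 5404220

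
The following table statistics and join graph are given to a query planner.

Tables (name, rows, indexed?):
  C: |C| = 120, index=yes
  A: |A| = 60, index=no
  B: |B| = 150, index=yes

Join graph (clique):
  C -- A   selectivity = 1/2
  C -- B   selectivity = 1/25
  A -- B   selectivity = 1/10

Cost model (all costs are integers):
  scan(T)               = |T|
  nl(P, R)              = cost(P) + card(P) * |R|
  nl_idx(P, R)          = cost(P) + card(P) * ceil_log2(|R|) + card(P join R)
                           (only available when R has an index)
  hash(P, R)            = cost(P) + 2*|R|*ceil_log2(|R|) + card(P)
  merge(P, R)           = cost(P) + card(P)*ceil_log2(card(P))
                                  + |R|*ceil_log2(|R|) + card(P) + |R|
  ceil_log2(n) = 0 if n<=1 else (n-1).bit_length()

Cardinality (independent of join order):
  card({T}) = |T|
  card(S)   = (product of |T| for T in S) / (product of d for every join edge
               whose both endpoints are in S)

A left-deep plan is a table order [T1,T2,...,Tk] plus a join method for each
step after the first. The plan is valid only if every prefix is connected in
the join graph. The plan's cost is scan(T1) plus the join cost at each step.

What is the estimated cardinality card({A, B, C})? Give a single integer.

Tables in S: A(60), B(150), C(120)
Edges inside S: C-A(d=2), C-B(d=25), A-B(d=10)
numerator = 60 * 150 * 120 = 1080000
denominator = 2 * 25 * 10 = 500
card(S) = 1080000 / 500 = 2160

2160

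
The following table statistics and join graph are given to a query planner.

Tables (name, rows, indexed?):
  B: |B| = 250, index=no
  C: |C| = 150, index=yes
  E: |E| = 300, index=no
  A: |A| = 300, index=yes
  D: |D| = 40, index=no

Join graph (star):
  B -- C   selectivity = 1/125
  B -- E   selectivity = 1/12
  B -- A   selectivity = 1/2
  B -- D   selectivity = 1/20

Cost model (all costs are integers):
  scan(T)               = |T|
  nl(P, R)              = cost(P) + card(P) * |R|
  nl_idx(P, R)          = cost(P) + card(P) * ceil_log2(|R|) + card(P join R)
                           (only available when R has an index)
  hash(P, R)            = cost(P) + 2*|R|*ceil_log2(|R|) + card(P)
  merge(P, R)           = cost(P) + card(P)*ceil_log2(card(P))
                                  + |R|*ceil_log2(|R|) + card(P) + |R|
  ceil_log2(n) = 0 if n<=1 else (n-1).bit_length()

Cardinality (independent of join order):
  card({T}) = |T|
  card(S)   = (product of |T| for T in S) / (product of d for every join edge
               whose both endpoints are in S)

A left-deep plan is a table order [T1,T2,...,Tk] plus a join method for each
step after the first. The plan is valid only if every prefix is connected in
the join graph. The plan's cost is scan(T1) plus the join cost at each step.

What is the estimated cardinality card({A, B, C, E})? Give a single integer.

1125000

Tables in S: A(300), B(250), C(150), E(300)
Edges inside S: B-C(d=125), B-E(d=12), B-A(d=2)
numerator = 300 * 250 * 150 * 300 = 3375000000
denominator = 125 * 12 * 2 = 3000
card(S) = 3375000000 / 3000 = 1125000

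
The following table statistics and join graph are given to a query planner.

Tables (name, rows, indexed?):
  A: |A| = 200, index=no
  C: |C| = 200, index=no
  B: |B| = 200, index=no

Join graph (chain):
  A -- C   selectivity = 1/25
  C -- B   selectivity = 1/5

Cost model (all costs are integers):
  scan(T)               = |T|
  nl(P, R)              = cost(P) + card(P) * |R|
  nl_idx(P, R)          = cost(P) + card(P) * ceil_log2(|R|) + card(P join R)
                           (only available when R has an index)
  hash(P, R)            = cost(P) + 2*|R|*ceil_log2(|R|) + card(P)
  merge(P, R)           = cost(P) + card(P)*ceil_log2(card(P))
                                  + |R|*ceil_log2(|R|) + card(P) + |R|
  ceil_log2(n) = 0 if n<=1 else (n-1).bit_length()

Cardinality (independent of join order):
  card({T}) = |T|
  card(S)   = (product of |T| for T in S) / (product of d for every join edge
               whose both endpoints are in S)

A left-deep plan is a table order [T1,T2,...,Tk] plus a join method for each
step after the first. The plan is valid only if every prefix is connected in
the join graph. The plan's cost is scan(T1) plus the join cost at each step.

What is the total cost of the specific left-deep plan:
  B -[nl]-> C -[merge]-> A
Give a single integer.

step 1: scan B: cost=200, card=200
step 2: join C via nl
    card(P join C) = 200*200/(5) = 8000
    cost = 200 + 200*200 = 40200
step 3: join A via merge
    card(P join A) = 8000*200/(25) = 64000
    cost = 40200 + 8000*13 + 200*8 + 8000 + 200 = 154000

154000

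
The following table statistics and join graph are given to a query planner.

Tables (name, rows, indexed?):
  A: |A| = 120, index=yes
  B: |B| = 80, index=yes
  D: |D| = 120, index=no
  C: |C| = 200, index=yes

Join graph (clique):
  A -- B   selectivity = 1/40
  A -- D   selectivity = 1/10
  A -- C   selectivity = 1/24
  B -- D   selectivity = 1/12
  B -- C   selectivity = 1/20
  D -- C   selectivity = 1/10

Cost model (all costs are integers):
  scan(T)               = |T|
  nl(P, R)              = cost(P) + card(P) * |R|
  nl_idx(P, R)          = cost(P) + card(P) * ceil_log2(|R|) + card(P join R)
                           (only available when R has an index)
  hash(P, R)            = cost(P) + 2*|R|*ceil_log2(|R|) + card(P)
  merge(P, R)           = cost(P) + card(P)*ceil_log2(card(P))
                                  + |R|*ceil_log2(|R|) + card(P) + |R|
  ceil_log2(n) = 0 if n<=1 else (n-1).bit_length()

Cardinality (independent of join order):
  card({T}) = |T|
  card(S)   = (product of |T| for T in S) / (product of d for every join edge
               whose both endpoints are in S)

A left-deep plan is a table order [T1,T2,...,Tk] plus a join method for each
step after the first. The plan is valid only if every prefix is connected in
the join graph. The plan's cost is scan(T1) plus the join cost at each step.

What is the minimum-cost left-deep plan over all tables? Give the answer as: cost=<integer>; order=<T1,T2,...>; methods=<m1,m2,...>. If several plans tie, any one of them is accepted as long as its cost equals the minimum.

cost=4660; order=B,A,C,D; methods=nl_idx,nl_idx,merge

Selinger DP (subsets sized 1..n):
  {A}: scan cost=120, card=120
  {B}: scan cost=80, card=80
  {D}: scan cost=120, card=120
  {C}: scan cost=200, card=200
  {AB}: card=240; try (A,nl_idx)→880, (B,nl_idx)→1200, (B,hash)→1360, (A,merge)→1680, (B,merge)→1720, (A,hash)→1840 …(+2); best=880 via (A,nl_idx)
  {AD}: card=1440; try (D,hash)→1920, (A,hash)→1920, (D,merge)→2040, (A,merge)→2040, (A,nl_idx)→2400, (D,nl)→14520 …(+1); best=1920 via (D,hash)
  {AC}: card=1000; try (C,nl_idx)→2080, (A,hash)→2080, (A,nl_idx)→2600, (C,merge)→2880, (A,merge)→2960, (C,hash)→3440 …(+2); best=2080 via (C,nl_idx)
  {BD}: card=800; try (B,hash)→1360, (D,merge)→1680, (B,merge)→1720, (B,nl_idx)→1760, (D,hash)→1840, (D,nl)→9680 …(+1); best=1360 via (B,hash)
  {BC}: card=800; try (C,nl_idx)→1520, (B,hash)→1520, (B,nl_idx)→2400, (C,merge)→2520, (B,merge)→2640, (C,hash)→3360 …(+2); best=1520 via (C,nl_idx)
  {CD}: card=2400; try (D,hash)→2080, (C,merge)→2880, (D,merge)→2960, (C,hash)→3440, (C,nl_idx)→3480, (C,nl)→24120 …(+1); best=2080 via (D,hash)
  {ABD}: card=240; try (D,hash)→2800, (A,hash)→3840, (D,merge)→4000, (B,hash)→4480, (A,nl_idx)→7200, (A,merge)→11120 …(+5); best=2800 via (D,hash)
  {ABC}: card=100; try (C,nl_idx)→2900, (A,hash)→4000, (B,hash)→4200, (C,hash)→4320, (C,merge)→4840, (A,nl_idx)→7220 …(+6); best=2900 via (C,nl_idx)
  {ACD}: card=1200; try (D,hash)→4760, (A,hash)→6160, (C,hash)→6560, (D,merge)→14040, (C,nl_idx)→14640, (A,nl_idx)→20080 …(+5); best=4760 via (D,hash)
  {BCD}: card=800; try (D,hash)→4000, (C,hash)→5360, (B,hash)→5600, (C,nl_idx)→8560, (D,merge)→11280, (C,merge)→11960 …(+5); best=4000 via (D,hash)
  {ABCD}: card=10; try (D,merge)→4660, (D,hash)→4680, (C,nl_idx)→4730, (C,hash)→6240, (A,hash)→6480, (C,merge)→6760 …(+9); best=4660 via (D,merge)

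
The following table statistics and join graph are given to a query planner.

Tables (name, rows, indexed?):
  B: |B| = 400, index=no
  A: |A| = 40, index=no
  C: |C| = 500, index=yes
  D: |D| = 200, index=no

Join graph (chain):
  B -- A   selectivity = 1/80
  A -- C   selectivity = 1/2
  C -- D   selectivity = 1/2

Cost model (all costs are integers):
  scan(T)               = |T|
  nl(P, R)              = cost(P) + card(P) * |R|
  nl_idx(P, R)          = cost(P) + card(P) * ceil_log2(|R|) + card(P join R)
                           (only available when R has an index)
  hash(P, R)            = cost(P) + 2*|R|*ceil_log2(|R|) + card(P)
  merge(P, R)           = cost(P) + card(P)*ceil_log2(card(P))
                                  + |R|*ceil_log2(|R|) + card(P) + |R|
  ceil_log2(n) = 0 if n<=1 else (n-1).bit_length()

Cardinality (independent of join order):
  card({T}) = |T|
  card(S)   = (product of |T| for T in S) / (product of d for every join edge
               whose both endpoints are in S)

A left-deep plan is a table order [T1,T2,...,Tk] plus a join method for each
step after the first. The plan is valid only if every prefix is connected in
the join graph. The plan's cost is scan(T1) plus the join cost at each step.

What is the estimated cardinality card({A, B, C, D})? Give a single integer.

5000000

Tables in S: A(40), B(400), C(500), D(200)
Edges inside S: B-A(d=80), A-C(d=2), C-D(d=2)
numerator = 40 * 400 * 500 * 200 = 1600000000
denominator = 80 * 2 * 2 = 320
card(S) = 1600000000 / 320 = 5000000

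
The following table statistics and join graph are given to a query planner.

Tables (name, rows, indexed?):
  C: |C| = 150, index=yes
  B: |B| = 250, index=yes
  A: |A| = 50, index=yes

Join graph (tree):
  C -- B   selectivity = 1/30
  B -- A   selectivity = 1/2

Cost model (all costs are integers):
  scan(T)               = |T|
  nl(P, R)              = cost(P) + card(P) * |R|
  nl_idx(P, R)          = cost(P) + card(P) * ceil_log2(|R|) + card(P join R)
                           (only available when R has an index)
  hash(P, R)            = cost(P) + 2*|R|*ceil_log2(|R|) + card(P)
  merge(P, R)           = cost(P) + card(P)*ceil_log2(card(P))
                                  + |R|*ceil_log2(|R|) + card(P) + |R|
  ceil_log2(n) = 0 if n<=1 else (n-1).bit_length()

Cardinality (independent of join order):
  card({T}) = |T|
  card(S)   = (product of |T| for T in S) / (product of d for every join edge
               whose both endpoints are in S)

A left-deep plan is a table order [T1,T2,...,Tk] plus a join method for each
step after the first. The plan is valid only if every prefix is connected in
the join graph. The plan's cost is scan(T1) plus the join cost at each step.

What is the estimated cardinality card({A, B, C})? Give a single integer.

Tables in S: A(50), B(250), C(150)
Edges inside S: C-B(d=30), B-A(d=2)
numerator = 50 * 250 * 150 = 1875000
denominator = 30 * 2 = 60
card(S) = 1875000 / 60 = 31250

31250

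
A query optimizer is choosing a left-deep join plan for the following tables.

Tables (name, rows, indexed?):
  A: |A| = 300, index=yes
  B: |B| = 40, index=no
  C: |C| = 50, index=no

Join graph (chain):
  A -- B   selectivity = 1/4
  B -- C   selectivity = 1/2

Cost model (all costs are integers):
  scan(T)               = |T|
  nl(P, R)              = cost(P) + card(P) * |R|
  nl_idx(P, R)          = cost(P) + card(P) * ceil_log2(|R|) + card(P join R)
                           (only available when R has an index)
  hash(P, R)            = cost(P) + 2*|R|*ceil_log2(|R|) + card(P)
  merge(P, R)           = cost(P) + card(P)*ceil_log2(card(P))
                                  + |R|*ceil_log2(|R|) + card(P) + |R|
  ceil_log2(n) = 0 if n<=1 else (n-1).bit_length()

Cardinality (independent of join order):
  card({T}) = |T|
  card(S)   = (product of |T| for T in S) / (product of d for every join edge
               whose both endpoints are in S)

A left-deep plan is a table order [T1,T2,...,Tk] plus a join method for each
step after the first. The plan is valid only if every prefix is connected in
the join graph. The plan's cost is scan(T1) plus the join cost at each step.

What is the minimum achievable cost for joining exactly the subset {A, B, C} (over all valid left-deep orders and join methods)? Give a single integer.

4680

Selinger DP over subsets of {A,B,C}:
  {A}: scan cost=300, card=300
  {B}: scan cost=40, card=40
  {C}: scan cost=50, card=50
  {AB}: card=3000; try (B,hash)→1080, (A,merge)→3320, (A,nl_idx)→3400, (B,merge)→3580, (A,hash)→5480, (A,nl)→12040 …(+1); best=1080 via (B,hash)
  {BC}: card=1000; try (B,hash)→580, (C,merge)→670, (C,hash)→680, (B,merge)→680, (C,nl)→2040, (B,nl)→2050; best=580 via (B,hash)
  {ABC}: card=75000; try (C,hash)→4680, (A,hash)→6980, (A,merge)→14580, (C,merge)→40430, (A,nl_idx)→84580, (C,nl)→151080 …(+1); best=4680 via (C,hash)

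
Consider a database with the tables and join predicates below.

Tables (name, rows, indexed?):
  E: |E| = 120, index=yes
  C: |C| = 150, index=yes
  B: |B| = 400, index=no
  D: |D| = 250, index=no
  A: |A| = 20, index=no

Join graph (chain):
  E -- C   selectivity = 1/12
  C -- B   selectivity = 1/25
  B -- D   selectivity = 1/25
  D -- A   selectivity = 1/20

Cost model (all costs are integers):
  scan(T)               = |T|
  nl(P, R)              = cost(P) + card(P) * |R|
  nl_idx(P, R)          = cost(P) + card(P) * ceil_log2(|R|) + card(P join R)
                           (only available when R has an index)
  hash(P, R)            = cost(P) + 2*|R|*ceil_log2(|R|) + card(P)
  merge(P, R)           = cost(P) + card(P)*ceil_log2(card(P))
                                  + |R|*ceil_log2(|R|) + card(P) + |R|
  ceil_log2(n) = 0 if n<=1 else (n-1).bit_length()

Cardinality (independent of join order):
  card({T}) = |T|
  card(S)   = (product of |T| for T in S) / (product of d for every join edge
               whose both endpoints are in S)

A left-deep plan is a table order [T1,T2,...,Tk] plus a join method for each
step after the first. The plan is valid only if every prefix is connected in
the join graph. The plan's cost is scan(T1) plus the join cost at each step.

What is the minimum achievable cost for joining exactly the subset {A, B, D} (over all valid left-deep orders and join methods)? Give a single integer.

6950

Selinger DP over subsets of {A,B,D}:
  {B}: scan cost=400, card=400
  {D}: scan cost=250, card=250
  {A}: scan cost=20, card=20
  {BD}: card=4000; try (D,hash)→4800, (B,merge)→6500, (D,merge)→6650, (B,hash)→7700, (B,nl)→100250, (D,nl)→100400; best=4800 via (D,hash)
  {AD}: card=250; try (A,hash)→700, (D,merge)→2390, (A,merge)→2620, (D,hash)→4040, (D,nl)→5020, (A,nl)→5250; best=700 via (A,hash)
  {ABD}: card=4000; try (B,merge)→6950, (B,hash)→8150, (A,hash)→9000, (A,merge)→56920, (A,nl)→84800, (B,nl)→100700; best=6950 via (B,merge)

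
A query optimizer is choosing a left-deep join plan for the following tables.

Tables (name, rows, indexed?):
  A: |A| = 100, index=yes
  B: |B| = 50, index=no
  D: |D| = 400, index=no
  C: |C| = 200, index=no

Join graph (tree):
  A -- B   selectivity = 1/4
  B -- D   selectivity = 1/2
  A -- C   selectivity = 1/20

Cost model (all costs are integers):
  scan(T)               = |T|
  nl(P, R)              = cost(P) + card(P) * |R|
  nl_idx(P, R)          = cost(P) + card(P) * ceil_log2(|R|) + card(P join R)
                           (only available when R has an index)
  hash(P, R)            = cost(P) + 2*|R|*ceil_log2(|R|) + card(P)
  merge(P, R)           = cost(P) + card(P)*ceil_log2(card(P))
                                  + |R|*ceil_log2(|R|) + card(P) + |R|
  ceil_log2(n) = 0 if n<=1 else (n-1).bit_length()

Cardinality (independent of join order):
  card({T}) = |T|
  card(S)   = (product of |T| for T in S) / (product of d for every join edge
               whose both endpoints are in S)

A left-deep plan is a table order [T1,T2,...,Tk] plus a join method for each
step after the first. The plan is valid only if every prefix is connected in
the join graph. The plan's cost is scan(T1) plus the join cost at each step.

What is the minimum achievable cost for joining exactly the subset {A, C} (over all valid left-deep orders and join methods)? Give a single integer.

Selinger DP over subsets of {A,C}:
  {A}: scan cost=100, card=100
  {C}: scan cost=200, card=200
  {AC}: card=1000; try (A,hash)→1800, (A,nl_idx)→2600, (C,merge)→2700, (A,merge)→2800, (C,hash)→3400, (C,nl)→20100 …(+1); best=1800 via (A,hash)

1800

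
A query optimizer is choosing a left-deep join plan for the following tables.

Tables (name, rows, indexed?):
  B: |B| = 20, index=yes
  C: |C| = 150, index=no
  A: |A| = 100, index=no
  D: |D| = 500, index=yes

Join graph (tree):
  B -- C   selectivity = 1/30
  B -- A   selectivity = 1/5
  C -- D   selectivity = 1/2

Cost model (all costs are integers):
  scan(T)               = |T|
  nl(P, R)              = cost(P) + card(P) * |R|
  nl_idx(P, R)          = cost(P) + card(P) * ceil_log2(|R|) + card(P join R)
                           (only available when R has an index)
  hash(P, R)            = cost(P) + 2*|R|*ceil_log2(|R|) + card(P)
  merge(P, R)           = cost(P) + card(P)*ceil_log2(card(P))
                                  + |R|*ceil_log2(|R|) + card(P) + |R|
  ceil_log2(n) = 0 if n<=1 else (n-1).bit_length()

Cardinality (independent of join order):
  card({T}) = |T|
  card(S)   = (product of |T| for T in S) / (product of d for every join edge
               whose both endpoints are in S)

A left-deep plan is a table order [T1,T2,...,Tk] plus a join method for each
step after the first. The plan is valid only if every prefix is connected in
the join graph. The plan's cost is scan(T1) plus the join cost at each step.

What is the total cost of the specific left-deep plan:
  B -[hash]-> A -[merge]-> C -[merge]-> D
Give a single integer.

step 1: scan B: cost=20, card=20
step 2: join A via hash
    card(P join A) = 20*100/(5) = 400
    cost = 20 + 2*100*7 + 20 = 1440
step 3: join C via merge
    card(P join C) = 400*150/(30) = 2000
    cost = 1440 + 400*9 + 150*8 + 400 + 150 = 6790
step 4: join D via merge
    card(P join D) = 2000*500/(2) = 500000
    cost = 6790 + 2000*11 + 500*9 + 2000 + 500 = 35790

35790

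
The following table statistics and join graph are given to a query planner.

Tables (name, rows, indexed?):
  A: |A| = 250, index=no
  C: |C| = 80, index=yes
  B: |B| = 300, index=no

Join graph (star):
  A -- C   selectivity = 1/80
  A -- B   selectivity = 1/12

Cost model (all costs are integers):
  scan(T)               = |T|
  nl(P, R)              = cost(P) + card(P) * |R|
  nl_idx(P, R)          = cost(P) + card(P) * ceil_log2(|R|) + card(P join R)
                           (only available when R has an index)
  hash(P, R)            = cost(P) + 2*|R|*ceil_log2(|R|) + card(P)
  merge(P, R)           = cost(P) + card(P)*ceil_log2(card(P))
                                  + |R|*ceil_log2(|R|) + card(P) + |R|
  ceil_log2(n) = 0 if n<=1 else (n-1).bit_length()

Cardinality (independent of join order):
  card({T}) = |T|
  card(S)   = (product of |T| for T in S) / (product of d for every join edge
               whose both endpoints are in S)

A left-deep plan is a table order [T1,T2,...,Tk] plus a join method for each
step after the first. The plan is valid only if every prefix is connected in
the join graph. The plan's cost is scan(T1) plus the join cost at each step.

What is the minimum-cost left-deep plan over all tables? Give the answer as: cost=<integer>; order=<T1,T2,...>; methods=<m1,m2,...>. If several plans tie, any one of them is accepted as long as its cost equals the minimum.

Selinger DP (subsets sized 1..n):
  {A}: scan cost=250, card=250
  {C}: scan cost=80, card=80
  {B}: scan cost=300, card=300
  {AC}: card=250; try (C,hash)→1620, (C,nl_idx)→2250, (A,merge)→2970, (C,merge)→3140, (A,hash)→4160, (A,nl)→20080 …(+1); best=1620 via (C,hash)
  {AB}: card=6250; try (A,hash)→4600, (B,merge)→5500, (A,merge)→5550, (B,hash)→5900, (B,nl)→75250, (A,nl)→75300; best=4600 via (A,hash)
  {ABC}: card=6250; try (B,merge)→6870, (B,hash)→7270, (C,hash)→11970, (C,nl_idx)→54600, (B,nl)→76620, (C,merge)→92740 …(+1); best=6870 via (B,merge)

cost=6870; order=A,C,B; methods=hash,merge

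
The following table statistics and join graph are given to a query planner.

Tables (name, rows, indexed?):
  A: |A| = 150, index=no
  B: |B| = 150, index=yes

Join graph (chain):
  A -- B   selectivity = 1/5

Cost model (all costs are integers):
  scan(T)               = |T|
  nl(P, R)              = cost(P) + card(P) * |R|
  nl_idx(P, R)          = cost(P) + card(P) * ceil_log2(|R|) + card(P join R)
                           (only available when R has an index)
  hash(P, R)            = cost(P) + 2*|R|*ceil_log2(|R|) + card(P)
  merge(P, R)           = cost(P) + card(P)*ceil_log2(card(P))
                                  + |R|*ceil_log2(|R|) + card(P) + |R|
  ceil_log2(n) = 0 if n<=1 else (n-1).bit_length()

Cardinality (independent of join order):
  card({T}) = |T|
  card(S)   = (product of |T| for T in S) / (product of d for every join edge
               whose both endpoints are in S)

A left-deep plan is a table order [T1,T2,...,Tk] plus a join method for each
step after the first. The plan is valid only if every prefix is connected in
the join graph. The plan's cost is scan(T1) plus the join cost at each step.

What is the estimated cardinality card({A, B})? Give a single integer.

Tables in S: A(150), B(150)
Edges inside S: A-B(d=5)
numerator = 150 * 150 = 22500
denominator = 5 = 5
card(S) = 22500 / 5 = 4500

4500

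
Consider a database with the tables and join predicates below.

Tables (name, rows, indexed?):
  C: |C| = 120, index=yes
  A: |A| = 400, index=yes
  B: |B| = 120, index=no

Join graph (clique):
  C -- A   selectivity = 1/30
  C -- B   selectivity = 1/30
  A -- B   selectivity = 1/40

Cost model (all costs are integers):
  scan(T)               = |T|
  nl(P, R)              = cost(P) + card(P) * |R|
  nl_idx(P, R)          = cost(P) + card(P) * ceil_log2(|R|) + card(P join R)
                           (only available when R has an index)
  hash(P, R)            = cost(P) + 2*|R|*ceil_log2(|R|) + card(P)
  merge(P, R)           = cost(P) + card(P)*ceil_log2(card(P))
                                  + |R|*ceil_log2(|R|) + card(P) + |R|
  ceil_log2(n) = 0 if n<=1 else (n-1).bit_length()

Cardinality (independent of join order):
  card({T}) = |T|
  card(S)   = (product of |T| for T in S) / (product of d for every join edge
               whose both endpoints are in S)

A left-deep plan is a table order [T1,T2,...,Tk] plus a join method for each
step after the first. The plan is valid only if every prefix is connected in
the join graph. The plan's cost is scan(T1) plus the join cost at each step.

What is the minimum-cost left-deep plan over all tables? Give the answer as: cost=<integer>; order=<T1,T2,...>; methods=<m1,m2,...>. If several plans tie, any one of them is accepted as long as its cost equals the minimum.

Selinger DP (subsets sized 1..n):
  {C}: scan cost=120, card=120
  {A}: scan cost=400, card=400
  {B}: scan cost=120, card=120
  {AC}: card=1600; try (C,hash)→2480, (A,nl_idx)→2800, (C,nl_idx)→4800, (A,merge)→5080, (C,merge)→5360, (A,hash)→7440 …(+2); best=2480 via (C,hash)
  {BC}: card=480; try (C,nl_idx)→1440, (C,hash)→1920, (B,hash)→1920, (C,merge)→2040, (B,merge)→2040, (C,nl)→14520 …(+1); best=1440 via (C,nl_idx)
  {AB}: card=1200; try (A,nl_idx)→2400, (B,hash)→2480, (A,merge)→5080, (B,merge)→5360, (A,hash)→7440, (A,nl)→48120 …(+1); best=2400 via (A,nl_idx)
  {ABC}: card=160; try (C,hash)→5280, (B,hash)→5760, (A,nl_idx)→5920, (A,hash)→9120, (A,merge)→10240, (C,nl_idx)→10960 …(+5); best=5280 via (C,hash)

cost=5280; order=B,A,C; methods=nl_idx,hash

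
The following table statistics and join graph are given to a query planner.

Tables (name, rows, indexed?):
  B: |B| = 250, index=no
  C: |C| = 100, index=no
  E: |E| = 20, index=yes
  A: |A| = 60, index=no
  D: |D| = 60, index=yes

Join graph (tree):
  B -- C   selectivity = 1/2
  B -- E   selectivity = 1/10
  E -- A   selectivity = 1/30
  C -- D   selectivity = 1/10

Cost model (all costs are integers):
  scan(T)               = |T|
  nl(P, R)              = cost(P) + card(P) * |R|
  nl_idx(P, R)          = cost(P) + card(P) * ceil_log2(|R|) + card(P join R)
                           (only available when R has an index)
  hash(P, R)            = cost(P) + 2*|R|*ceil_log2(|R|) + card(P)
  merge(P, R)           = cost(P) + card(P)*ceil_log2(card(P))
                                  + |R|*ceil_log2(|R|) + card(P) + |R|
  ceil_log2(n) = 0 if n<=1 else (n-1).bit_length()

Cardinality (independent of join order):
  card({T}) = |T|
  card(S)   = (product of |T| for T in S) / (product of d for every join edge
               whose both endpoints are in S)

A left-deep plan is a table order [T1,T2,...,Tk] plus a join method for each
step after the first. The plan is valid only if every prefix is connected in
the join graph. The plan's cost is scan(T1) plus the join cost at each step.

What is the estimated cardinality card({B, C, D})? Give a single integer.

Tables in S: B(250), C(100), D(60)
Edges inside S: B-C(d=2), C-D(d=10)
numerator = 250 * 100 * 60 = 1500000
denominator = 2 * 10 = 20
card(S) = 1500000 / 20 = 75000

75000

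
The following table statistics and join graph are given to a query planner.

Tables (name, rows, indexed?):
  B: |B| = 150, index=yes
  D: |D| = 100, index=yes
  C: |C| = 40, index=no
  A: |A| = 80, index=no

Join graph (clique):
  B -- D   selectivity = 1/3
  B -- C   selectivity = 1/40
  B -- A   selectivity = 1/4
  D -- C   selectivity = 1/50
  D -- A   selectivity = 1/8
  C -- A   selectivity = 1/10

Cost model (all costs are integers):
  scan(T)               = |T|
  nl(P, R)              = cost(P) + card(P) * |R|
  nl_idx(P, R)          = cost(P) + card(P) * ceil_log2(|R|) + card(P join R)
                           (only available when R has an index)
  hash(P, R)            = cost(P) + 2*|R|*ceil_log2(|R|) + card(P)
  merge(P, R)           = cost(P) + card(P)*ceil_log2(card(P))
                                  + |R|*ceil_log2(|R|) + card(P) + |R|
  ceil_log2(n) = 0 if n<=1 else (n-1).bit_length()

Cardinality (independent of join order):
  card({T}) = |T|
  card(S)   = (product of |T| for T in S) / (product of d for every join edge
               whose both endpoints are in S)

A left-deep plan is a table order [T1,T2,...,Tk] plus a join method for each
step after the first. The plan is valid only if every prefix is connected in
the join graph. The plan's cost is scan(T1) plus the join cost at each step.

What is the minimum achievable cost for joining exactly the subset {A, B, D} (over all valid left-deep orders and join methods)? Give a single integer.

Selinger DP over subsets of {A,B,D}:
  {B}: scan cost=150, card=150
  {D}: scan cost=100, card=100
  {A}: scan cost=80, card=80
  {BD}: card=5000; try (D,hash)→1700, (B,merge)→2250, (D,merge)→2300, (B,hash)→2600, (B,nl_idx)→5900, (D,nl_idx)→6200 …(+2); best=1700 via (D,hash)
  {AB}: card=3000; try (A,hash)→1420, (B,merge)→2070, (A,merge)→2140, (B,hash)→2560, (B,nl_idx)→3720, (B,nl)→12080 …(+1); best=1420 via (A,hash)
  {AD}: card=1000; try (A,hash)→1320, (D,merge)→1520, (A,merge)→1540, (D,hash)→1560, (D,nl_idx)→1640, (D,nl)→8080 …(+1); best=1320 via (A,hash)
  {ABD}: card=12500; try (B,hash)→4720, (D,hash)→5820, (A,hash)→7820, (B,merge)→13670, (B,nl_idx)→21820, (D,nl_idx)→34920 …(+5); best=4720 via (B,hash)

4720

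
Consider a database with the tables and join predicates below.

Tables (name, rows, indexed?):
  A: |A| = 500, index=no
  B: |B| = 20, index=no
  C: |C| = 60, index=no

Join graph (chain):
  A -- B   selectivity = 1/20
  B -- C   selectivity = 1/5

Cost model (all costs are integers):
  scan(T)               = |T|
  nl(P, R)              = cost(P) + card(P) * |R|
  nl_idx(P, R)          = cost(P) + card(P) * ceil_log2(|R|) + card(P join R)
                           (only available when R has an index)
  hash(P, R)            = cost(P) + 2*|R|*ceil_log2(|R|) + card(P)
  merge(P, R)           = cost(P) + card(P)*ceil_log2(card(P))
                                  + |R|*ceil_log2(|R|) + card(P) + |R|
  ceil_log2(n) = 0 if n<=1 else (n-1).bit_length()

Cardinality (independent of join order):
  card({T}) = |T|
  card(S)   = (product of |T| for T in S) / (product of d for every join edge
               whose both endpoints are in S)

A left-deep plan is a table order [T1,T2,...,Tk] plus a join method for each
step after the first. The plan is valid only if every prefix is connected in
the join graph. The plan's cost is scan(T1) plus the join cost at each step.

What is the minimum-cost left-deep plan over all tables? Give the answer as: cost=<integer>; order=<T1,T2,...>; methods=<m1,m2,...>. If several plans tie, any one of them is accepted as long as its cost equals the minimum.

Selinger DP (subsets sized 1..n):
  {A}: scan cost=500, card=500
  {B}: scan cost=20, card=20
  {C}: scan cost=60, card=60
  {AB}: card=500; try (B,hash)→1200, (A,merge)→5140, (B,merge)→5620, (A,hash)→9040, (A,nl)→10020, (B,nl)→10500; best=1200 via (B,hash)
  {BC}: card=240; try (B,hash)→320, (C,merge)→560, (B,merge)→600, (C,hash)→760, (C,nl)→1220, (B,nl)→1260; best=320 via (B,hash)
  {ABC}: card=6000; try (C,hash)→2420, (C,merge)→6620, (A,merge)→7480, (A,hash)→9560, (C,nl)→31200, (A,nl)→120320; best=2420 via (C,hash)

cost=2420; order=A,B,C; methods=hash,hash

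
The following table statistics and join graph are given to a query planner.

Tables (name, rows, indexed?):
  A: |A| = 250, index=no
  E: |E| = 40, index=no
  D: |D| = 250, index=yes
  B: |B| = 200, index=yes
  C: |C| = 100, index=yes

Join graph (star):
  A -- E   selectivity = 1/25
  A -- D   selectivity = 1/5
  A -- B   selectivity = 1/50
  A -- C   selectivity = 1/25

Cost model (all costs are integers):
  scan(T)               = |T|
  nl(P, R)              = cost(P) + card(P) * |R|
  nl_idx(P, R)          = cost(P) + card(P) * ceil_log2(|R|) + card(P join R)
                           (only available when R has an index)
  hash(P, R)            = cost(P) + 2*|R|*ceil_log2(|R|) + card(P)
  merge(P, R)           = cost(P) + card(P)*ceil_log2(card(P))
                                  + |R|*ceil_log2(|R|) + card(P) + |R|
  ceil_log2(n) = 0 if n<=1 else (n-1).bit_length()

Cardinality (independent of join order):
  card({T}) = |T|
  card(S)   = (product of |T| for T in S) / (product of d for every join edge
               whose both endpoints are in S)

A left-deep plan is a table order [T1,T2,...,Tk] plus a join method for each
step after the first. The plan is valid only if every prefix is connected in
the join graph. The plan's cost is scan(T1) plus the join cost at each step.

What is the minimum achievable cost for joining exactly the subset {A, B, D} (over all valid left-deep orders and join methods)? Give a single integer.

8250

Selinger DP over subsets of {A,B,D}:
  {A}: scan cost=250, card=250
  {D}: scan cost=250, card=250
  {B}: scan cost=200, card=200
  {AD}: card=12500; try (D,hash)→4500, (A,hash)→4500, (D,merge)→4750, (A,merge)→4750, (D,nl_idx)→14750, (D,nl)→62750 …(+1); best=4500 via (D,hash)
  {AB}: card=1000; try (B,nl_idx)→3250, (B,hash)→3700, (A,merge)→4250, (B,merge)→4300, (A,hash)→4400, (A,nl)→50200 …(+1); best=3250 via (B,nl_idx)
  {ABD}: card=50000; try (D,hash)→8250, (D,merge)→16500, (B,hash)→20200, (D,nl_idx)→61250, (B,nl_idx)→154500, (B,merge)→193800 …(+2); best=8250 via (D,hash)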